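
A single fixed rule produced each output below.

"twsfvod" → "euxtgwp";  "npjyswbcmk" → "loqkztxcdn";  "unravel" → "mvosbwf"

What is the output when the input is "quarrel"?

mrvbssf

Looking at the pairs, the operation is to move the last character to the front, then shift every letter 1 place forward in the alphabet (wrapping around).
On "quarrel": the first step gives "lquarre", and the second then gives "mrvbssf".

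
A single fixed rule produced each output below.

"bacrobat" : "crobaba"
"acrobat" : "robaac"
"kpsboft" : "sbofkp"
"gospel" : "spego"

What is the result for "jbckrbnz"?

The rule is to delete the last character, then move the first 2 characters to the end (rotate left by 2).
For "jbckrbnz", step one produces "jbckrbn"; step two turns that into "ckrbnjb".

ckrbnjb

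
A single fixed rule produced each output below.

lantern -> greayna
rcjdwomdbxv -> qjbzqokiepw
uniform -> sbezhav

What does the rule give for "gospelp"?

cryctbf

What's happening: shift every letter 13 places forward in the alphabet (wrapping around) — i.e. ROT13, then move the first 3 characters to the end (rotate left by 3).
Applying both steps to "gospelp": "tbfcryc", then "cryctbf".
(Check on "lantern": → "ynagrea" → "greayna" ✓)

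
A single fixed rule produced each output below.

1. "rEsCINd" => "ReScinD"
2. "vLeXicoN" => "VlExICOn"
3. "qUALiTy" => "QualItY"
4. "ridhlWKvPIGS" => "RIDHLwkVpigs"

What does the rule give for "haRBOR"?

HArbor

The rule is to flip the case of every letter.
Doing the same to "haRBOR": "HArbor".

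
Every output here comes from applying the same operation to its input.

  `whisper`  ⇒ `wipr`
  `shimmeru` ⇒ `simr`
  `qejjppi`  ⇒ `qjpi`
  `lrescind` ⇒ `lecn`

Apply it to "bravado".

The rule is to keep every other character starting from the first (positions 1st, 3rd, 5th, ...).
On "bravado" that produces "baao".

baao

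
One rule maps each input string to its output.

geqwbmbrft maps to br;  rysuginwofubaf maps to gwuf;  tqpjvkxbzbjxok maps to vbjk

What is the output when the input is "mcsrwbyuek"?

Looking at the pairs, the operation is to delete the first 3 characters, then keep one character in every 3, starting at position 2 (positions 2nd, 5th, 8th, ...).
On "mcsrwbyuek": the first step gives "rwbyuek", and the second then gives "wu".

wu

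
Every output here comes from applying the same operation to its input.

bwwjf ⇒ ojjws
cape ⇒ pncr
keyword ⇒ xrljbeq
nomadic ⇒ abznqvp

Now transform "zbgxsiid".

Rule — shift every letter 13 places forward in the alphabet (wrapping around) — i.e. ROT13.
On "zbgxsiid" that produces "motkfvvq".

motkfvvq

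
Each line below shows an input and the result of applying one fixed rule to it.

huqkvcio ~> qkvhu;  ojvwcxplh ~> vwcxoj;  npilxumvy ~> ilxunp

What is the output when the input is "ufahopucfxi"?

What's happening: delete the last 3 characters, then move the first 2 characters to the end (rotate left by 2).
For "ufahopucfxi", step one produces "ufahopuc"; step two turns that into "ahopucuf".
(Check on "huqkvcio": → "huqkv" → "qkvhu" ✓)

ahopucuf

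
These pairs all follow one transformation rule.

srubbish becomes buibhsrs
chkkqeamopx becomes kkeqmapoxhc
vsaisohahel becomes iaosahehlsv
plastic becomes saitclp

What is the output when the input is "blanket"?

naektlb

The pattern: swap each adjacent pair of characters (1↔2, 3↔4, ...), then move the first 2 characters to the end (rotate left by 2).
"blanket" → "lbnaekt" → "naektlb".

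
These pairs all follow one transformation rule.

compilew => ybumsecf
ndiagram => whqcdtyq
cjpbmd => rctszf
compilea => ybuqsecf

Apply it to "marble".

Each output is the input with this applied: swap the front and back halves of the string, then shift every letter 10 places backward in the alphabet (wrapping around).
"marble" → "blemar" → "rbucqh".

rbucqh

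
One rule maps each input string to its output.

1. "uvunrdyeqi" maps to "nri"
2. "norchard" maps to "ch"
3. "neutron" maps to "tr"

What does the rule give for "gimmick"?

What's happening: swap each adjacent pair of characters (1↔2, 3↔4, ...), then keep one character in every 3, starting at position 3 (positions 3rd, 6th, 9th, ...).
"gimmick" → "igmmcik" → "mi".

mi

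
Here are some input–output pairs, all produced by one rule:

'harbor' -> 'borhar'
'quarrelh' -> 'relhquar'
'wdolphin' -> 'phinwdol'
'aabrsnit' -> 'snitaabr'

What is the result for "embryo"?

What's happening: swap the front and back halves of the string.
Doing the same to "embryo": "ryoemb".

ryoemb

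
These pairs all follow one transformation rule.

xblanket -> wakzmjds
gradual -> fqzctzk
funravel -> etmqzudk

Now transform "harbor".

The transformation: shift every letter 1 place backward in the alphabet (wrapping around).
On "harbor" that produces "gzqanq".

gzqanq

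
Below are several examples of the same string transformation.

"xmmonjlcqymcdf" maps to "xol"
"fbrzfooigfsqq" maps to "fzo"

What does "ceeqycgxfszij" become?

Looking at the pairs, the operation is to keep one character in every 3, starting at position 1 (positions 1st, 4th, 7th, ...), then keep only the first 3 characters.
For "ceeqycgxfszij" the result is "cqg".

cqg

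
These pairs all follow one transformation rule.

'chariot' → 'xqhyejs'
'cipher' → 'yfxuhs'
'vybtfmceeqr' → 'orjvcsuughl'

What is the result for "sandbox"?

qdtreni

The rule is to move the first character to the end, then shift every letter 10 places backward in the alphabet (wrapping around).
Working it through for "sandbox": intermediate "andboxs", final "qdtreni".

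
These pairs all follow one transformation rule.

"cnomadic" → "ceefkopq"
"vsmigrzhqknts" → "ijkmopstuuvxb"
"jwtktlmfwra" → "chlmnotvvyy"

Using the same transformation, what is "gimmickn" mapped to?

The transformation: sort the characters into alphabetical order, then shift every letter 2 places forward in the alphabet (wrapping around).
"gimmickn" → "cgiikmmn" → "eikkmoop".

eikkmoop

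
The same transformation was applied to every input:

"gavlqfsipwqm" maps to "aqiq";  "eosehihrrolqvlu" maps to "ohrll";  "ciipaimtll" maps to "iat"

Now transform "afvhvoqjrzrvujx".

Rule — keep one character in every 3, starting at position 2 (positions 2nd, 5th, 8th, ...).
For "afvhvoqjrzrvujx" the result is "fvjrj".

fvjrj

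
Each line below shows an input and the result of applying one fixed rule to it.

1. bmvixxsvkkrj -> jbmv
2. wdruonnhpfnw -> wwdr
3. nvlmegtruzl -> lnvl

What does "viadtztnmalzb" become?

The rule is to move the first 3 characters to the end (rotate left by 3), then keep only the last 4 characters.
So "viadtztnmalzb" becomes "bvia".
(Check on "wdruonnhpfnw": → "uonnhpfnwwdr" → "wwdr" ✓)

bvia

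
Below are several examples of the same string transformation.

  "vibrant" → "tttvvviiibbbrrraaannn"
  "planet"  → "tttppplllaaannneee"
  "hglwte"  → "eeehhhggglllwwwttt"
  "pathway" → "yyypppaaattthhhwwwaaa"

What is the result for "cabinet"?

tttcccaaabbbiiinnneee

Each output is the input with this applied: repeat every character 3 times, then move the last 3 characters to the front (rotate right by 3).
Working it through for "cabinet": intermediate "cccaaabbbiiinnneeettt", final "tttcccaaabbbiiinnneee".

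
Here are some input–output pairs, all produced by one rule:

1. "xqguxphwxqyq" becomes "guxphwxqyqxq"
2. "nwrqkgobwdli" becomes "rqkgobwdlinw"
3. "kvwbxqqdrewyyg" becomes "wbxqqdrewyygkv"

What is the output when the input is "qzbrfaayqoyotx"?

brfaayqoyotxqz

Rule — move the first 2 characters to the end (rotate left by 2).
"qzbrfaayqoyotx" → "brfaayqoyotxqz".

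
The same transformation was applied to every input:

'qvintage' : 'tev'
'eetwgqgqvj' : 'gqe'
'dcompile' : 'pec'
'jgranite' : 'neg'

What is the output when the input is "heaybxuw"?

bwe

In each case the input is transformed by: keep one character in every 3, starting at position 2 (positions 2nd, 5th, 8th, ...), then move the first character to the end.
On "heaybxuw": the first step gives "ebw", and the second then gives "bwe".
(Check on "dcompile": → "cpe" → "pec" ✓)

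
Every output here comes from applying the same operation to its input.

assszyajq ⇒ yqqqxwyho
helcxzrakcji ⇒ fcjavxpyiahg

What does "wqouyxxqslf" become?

uomswvvoqjd

The rule is to shift every letter 2 places backward in the alphabet (wrapping around).
On "wqouyxxqslf" that produces "uomswvvoqjd".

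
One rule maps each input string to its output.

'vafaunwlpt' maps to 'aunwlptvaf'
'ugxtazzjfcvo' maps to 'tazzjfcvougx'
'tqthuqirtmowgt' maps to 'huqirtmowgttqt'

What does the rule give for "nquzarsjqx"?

zarsjqxnqu

The transformation: move the first 3 characters to the end (rotate left by 3).
"nquzarsjqx" → "zarsjqxnqu".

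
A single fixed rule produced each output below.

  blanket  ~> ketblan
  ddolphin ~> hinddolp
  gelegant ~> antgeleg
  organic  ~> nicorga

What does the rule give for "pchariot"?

iotpchar

Looking at the pairs, the operation is to move the last 3 characters to the front (rotate right by 3).
Applying that to "pchariot" gives "iotpchar".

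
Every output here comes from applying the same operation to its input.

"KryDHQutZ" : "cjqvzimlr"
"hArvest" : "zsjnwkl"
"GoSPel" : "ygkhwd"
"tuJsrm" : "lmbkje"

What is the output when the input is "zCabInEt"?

The transformation: shift every letter 8 places backward in the alphabet (wrapping around), then convert every letter to lowercase.
Applying both steps to "zCabInEt": "rUstAfWl", then "rustafwl".

rustafwl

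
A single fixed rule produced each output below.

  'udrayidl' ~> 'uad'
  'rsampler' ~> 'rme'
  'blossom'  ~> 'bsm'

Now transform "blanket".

bnt

The rule is to keep one character in every 3, starting at position 1 (positions 1st, 4th, 7th, ...).
On "blanket" that produces "bnt".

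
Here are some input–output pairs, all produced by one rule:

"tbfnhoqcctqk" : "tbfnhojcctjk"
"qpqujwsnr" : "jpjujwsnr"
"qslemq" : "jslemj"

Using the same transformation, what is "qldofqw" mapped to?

What's happening: replace every "q" with "j".
For "qldofqw" the result is "jldofjw".

jldofjw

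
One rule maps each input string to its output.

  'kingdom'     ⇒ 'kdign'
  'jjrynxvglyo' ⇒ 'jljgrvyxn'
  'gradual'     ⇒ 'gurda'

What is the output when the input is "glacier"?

Looking at the pairs, the operation is to delete the last 2 characters, then take characters alternately from the front and the back (1st, last, 2nd, 2nd-last, ...).
For "glacier", step one produces "glaci"; step two turns that into "gilca".
(Check on "kingdom": → "kingd" → "kdign" ✓)

gilca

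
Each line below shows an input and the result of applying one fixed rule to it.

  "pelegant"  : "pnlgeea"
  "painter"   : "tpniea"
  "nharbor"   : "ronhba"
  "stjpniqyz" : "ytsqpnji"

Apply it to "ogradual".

urogdaa

The rule is to delete the last character, then sort the characters into reverse alphabetical order.
Working it through for "ogradual": intermediate "ogradua", final "urogdaa".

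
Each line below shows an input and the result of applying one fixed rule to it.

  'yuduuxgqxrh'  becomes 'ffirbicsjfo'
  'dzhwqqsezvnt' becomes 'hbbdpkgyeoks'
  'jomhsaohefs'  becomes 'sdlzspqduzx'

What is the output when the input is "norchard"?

In each case the input is transformed by: shift every letter 11 places forward in the alphabet (wrapping around), then move the first 3 characters to the end (rotate left by 3).
"norchard" → "nslcoyzc".

nslcoyzc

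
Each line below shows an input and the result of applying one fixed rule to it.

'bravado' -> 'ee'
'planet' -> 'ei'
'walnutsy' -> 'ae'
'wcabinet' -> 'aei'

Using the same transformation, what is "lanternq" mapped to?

eiu

Each output is the input with this applied: shift every letter 4 places forward in the alphabet (wrapping around), then keep only the vowels.
Starting from "lanternq": after the first operation, "perxivru"; after the second, "eiu".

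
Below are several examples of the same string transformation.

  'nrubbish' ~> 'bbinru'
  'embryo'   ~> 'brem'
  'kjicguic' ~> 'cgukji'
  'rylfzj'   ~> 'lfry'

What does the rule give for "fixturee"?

turfix

Looking at the pairs, the operation is to delete the last 2 characters, then swap the front and back halves of the string.
Starting from "fixturee": after the first operation, "fixtur"; after the second, "turfix".
(Check on "rylfzj": → "rylf" → "lfry" ✓)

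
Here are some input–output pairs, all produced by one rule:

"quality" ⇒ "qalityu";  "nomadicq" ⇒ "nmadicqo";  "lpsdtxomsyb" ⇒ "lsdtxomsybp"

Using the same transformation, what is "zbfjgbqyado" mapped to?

Each output is the input with this applied: move the first character to the end, then swap the first and last characters.
Starting from "zbfjgbqyado": after the first operation, "bfjgbqyadoz"; after the second, "zfjgbqyadob".
(Check on "nomadicq": → "omadicqn" → "nmadicqo" ✓)

zfjgbqyadob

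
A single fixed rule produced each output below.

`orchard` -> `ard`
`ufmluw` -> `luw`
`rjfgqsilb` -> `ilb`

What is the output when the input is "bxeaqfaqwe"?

qwe

What's happening: keep only the last 3 characters.
Doing the same to "bxeaqfaqwe": "qwe".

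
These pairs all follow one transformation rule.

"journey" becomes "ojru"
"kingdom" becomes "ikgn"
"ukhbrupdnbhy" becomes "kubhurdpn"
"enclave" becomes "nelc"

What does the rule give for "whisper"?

hwsi

The transformation: delete the last 3 characters, then swap each adjacent pair of characters (1↔2, 3↔4, ...).
Applying both steps to "whisper": "whis", then "hwsi".
(Check on "journey": → "jour" → "ojru" ✓)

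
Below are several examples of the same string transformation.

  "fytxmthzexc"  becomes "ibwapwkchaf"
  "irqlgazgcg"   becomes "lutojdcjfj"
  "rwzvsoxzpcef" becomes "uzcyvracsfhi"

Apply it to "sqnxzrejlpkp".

What's happening: shift every letter 3 places forward in the alphabet (wrapping around).
For "sqnxzrejlpkp" the result is "vtqacuhmosns".

vtqacuhmosns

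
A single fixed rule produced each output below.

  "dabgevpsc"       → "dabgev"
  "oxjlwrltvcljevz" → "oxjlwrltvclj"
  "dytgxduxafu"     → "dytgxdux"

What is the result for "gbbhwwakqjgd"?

gbbhwwakq

What's happening: delete the last 3 characters.
So "gbbhwwakqjgd" becomes "gbbhwwakq".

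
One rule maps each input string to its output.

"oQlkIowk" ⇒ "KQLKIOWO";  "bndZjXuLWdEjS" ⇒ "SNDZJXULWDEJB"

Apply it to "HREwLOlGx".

The transformation: swap the first and last characters, then convert every letter to uppercase.
On "HREwLOlGx" that produces "XREWLOLGH".

XREWLOLGH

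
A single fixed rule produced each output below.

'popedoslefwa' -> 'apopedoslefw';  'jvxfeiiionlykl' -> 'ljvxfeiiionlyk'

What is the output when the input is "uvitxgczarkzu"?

uuvitxgczarkz

What's happening: move the last character to the front.
Applying that to "uvitxgczarkzu" gives "uuvitxgczarkz".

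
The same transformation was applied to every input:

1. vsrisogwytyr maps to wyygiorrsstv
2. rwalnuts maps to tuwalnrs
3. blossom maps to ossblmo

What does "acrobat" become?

ortaabc

The transformation: sort the characters into alphabetical order, then move the last 3 characters to the front (rotate right by 3).
Applying both steps to "acrobat": "aabcort", then "ortaabc".
(Check on "vsrisogwytyr": → "giorrsstvwyy" → "wyygiorrsstv" ✓)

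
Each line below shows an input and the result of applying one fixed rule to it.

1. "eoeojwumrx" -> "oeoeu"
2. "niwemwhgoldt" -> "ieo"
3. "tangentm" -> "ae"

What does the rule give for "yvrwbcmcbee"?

ee

The pattern: swap each adjacent pair of characters (1↔2, 3↔4, ...), then keep only the vowels.
Working it through for "yvrwbcmcbee": intermediate "vywrcbcmebe", final "ee".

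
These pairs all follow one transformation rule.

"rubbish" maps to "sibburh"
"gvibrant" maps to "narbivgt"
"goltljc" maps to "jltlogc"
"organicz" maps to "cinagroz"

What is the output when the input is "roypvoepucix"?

icupeovpyorx

In each case the input is transformed by: reverse the string, then move the first character to the end.
On "roypvoepucix": the first step gives "xicupeovpyor", and the second then gives "icupeovpyorx".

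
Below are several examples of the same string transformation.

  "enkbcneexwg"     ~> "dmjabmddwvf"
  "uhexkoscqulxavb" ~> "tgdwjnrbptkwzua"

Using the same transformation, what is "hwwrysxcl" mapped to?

The pattern: shift every letter 1 place backward in the alphabet (wrapping around).
Doing the same to "hwwrysxcl": "gvvqxrwbk".

gvvqxrwbk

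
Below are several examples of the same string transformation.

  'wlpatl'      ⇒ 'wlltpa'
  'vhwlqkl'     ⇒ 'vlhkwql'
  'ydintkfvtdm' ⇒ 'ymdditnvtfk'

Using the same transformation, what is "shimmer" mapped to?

srheimm

The rule is to take characters alternately from the front and the back (1st, last, 2nd, 2nd-last, ...).
"shimmer" → "srheimm".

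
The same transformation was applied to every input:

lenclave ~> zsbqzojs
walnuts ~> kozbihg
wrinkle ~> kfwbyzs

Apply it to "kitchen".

The rule is to shift every letter 12 places backward in the alphabet (wrapping around).
Doing the same to "kitchen": "ywhqvsb".

ywhqvsb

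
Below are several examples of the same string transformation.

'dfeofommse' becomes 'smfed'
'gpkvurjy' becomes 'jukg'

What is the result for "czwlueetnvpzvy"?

vpneuwc

Looking at the pairs, the operation is to reverse the string, then keep every other character starting from the second (positions 2nd, 4th, 6th, ...).
Applying both steps to "czwlueetnvpzvy": "yvzpvnteeulwzc", then "vpneuwc".
(Check on "dfeofommse": → "esmmofoefd" → "smfed" ✓)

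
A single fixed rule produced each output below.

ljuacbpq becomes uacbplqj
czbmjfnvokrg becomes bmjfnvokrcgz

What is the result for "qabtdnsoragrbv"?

The pattern: swap the first and last characters, then move the first 2 characters to the end (rotate left by 2).
Starting from "qabtdnsoragrbv": after the first operation, "vabtdnsoragrbq"; after the second, "btdnsoragrbqva".

btdnsoragrbqva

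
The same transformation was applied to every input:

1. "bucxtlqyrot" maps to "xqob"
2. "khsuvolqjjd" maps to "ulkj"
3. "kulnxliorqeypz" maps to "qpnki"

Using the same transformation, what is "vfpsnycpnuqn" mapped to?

The rule is to keep one character in every 3, starting at position 1 (positions 1st, 4th, 7th, ...), then sort the characters into reverse alphabetical order.
Working it through for "vfpsnycpnuqn": intermediate "vscu", final "vusc".

vusc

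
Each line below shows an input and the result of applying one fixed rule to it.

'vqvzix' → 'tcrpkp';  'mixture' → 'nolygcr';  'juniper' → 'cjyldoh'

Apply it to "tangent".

The pattern: move the first 3 characters to the end (rotate left by 3), then shift every letter 6 places backward in the alphabet (wrapping around).
Applying that to "tangent" gives "ayhnnuh".

ayhnnuh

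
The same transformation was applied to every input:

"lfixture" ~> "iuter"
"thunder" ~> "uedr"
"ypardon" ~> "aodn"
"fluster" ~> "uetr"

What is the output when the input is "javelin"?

Each output is the input with this applied: swap each adjacent pair of characters (1↔2, 3↔4, ...), then delete the first 3 characters.
Starting from "javelin": after the first operation, "ajeviln"; after the second, "viln".

viln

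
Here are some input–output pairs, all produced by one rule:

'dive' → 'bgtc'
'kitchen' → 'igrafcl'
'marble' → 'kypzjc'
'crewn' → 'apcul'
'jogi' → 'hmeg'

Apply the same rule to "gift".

egdr

What's happening: shift every letter 2 places backward in the alphabet (wrapping around).
"gift" → "egdr".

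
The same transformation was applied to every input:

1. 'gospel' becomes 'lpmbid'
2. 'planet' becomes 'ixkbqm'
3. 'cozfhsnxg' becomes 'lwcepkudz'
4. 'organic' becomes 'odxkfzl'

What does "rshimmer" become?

pefjjboo

The pattern: shift every letter 3 places backward in the alphabet (wrapping around), then move the first character to the end.
On "rshimmer" that produces "pefjjboo".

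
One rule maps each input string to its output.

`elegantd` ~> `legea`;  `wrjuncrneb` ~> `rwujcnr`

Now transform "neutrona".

entur

Looking at the pairs, the operation is to delete the last 3 characters, then swap each adjacent pair of characters (1↔2, 3↔4, ...).
So "neutrona" becomes "entur".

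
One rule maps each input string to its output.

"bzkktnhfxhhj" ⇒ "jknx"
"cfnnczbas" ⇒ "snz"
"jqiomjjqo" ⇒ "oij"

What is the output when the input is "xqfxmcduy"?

yfc

Rule — keep one character in every 3, starting at position 3 (positions 3rd, 6th, 9th, ...), then move the last character to the front.
Applying both steps to "xqfxmcduy": "fcy", then "yfc".
(Check on "cfnnczbas": → "nzs" → "snz" ✓)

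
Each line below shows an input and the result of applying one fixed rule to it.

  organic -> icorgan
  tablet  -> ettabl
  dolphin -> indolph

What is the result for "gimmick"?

ckgimmi

Each output is the input with this applied: move the last 2 characters to the front (rotate right by 2).
On "gimmick" that produces "ckgimmi".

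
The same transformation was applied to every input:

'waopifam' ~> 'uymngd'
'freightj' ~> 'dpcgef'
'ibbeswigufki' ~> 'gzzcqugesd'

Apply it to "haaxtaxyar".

Looking at the pairs, the operation is to shift every letter 2 places backward in the alphabet (wrapping around), then delete the last 2 characters.
For "haaxtaxyar", step one produces "fyyvryvwyp"; step two turns that into "fyyvryvw".

fyyvryvw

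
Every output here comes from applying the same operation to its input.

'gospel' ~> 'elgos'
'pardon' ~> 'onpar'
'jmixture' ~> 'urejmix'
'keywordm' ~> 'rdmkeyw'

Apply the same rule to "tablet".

Rule — swap the front and back halves of the string, then delete the first character.
Starting from "tablet": after the first operation, "lettab"; after the second, "ettab".
(Check on "pardon": → "donpar" → "onpar" ✓)

ettab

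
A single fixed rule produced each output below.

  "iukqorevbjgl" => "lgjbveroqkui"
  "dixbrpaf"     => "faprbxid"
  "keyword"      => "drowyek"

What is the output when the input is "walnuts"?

stunlaw

Each output is the input with this applied: reverse the string.
Applying that to "walnuts" gives "stunlaw".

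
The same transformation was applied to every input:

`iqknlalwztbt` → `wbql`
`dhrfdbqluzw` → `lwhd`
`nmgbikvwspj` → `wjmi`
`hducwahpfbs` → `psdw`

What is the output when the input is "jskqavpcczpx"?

cpsa

Rule — keep one character in every 3, starting at position 2 (positions 2nd, 5th, 8th, ...), then move the last 2 characters to the front (rotate right by 2).
"jskqavpcczpx" → "sacp" → "cpsa".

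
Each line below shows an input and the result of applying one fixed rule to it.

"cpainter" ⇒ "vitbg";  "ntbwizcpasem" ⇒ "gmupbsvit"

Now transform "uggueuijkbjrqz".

nzznxnbcduc

The pattern: shift every letter 7 places backward in the alphabet (wrapping around), then delete the last 3 characters.
"uggueuijkbjrqz" → "nzznxnbcduckjs" → "nzznxnbcduc".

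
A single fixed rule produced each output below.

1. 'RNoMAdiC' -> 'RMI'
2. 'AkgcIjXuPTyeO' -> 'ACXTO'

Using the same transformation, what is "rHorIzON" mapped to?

RRO

What's happening: keep one character in every 3, starting at position 1 (positions 1st, 4th, 7th, ...), then convert every letter to uppercase.
On "rHorIzON": the first step gives "rrO", and the second then gives "RRO".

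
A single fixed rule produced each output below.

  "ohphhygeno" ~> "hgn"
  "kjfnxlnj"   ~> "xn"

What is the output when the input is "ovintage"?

tg

In each case the input is transformed by: delete the first 3 characters, then keep every other character starting from the second (positions 2nd, 4th, 6th, ...).
For "ovintage", step one produces "ntage"; step two turns that into "tg".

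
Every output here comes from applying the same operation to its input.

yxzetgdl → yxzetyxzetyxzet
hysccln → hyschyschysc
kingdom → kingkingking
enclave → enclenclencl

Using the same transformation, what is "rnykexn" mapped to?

The rule is to delete the last 3 characters, then write the whole string 3 times in a row.
Starting from "rnykexn": after the first operation, "rnyk"; after the second, "rnykrnykrnyk".

rnykrnykrnyk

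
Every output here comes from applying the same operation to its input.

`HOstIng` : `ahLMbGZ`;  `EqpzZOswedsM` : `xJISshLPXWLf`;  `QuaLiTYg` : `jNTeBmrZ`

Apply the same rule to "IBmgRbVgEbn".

buFZkUoZxUG

What's happening: flip the case of every letter, then shift every letter 7 places backward in the alphabet (wrapping around).
"IBmgRbVgEbn" → "ibMGrBvGeBN" → "buFZkUoZxUG".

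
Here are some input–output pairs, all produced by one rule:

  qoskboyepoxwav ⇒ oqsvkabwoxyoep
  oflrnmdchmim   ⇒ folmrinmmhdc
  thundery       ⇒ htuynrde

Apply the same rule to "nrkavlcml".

The rule is to move the first character to the end, then take characters alternately from the front and the back (1st, last, 2nd, 2nd-last, ...).
On "nrkavlcml": the first step gives "rkavlcmln", and the second then gives "rnklamvcl".

rnklamvcl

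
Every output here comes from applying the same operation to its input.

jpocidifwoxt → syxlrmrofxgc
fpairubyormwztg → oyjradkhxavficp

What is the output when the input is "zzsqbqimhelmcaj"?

iibzkzrvqnuvljs

In each case the input is transformed by: shift every letter 9 places forward in the alphabet (wrapping around).
Applying that to "zzsqbqimhelmcaj" gives "iibzkzrvqnuvljs".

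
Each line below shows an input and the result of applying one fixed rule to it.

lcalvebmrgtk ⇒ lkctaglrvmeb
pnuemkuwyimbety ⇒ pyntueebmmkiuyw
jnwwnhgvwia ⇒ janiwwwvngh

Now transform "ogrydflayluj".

The rule is to take characters alternately from the front and the back (1st, last, 2nd, 2nd-last, ...).
So "ogrydflayluj" becomes "ojgurlyydafl".

ojgurlyydafl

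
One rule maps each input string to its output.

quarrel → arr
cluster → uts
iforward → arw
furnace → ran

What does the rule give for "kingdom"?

The pattern: take characters alternately from the front and the back (1st, last, 2nd, 2nd-last, ...), then keep only the last 3 characters.
"kingdom" → "kmiondg" → "ndg".

ndg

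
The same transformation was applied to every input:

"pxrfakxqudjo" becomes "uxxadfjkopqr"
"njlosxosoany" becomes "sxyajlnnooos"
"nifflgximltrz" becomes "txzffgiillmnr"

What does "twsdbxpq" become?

Each output is the input with this applied: sort the characters into alphabetical order, then move the last 3 characters to the front (rotate right by 3).
For "twsdbxpq", step one produces "bdpqstwx"; step two turns that into "twxbdpqs".

twxbdpqs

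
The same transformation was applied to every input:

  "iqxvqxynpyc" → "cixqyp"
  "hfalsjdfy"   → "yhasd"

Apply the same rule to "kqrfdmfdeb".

ekrdf

In each case the input is transformed by: keep every other character starting from the first (positions 1st, 3rd, 5th, ...), then move the last character to the front.
Starting from "kqrfdmfdeb": after the first operation, "krdfe"; after the second, "ekrdf".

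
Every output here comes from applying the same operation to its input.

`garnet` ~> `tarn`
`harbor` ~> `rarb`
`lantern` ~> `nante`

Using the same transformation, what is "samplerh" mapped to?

The transformation: swap the first and last characters, then delete the last 2 characters.
Starting from "samplerh": after the first operation, "hamplers"; after the second, "hample".

hample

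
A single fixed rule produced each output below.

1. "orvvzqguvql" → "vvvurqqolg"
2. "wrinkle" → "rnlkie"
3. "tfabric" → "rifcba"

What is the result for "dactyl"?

tldca

Each output is the input with this applied: sort the characters into reverse alphabetical order, then delete the first character.
On "dactyl": the first step gives "ytldca", and the second then gives "tldca".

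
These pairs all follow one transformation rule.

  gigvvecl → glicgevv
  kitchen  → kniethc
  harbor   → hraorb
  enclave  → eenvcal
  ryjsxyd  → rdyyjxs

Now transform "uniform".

umnriof

The rule is to take characters alternately from the front and the back (1st, last, 2nd, 2nd-last, ...).
"uniform" → "umnriof".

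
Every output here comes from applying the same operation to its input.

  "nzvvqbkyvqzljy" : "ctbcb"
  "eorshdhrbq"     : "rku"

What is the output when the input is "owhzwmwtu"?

What's happening: shift every letter 3 places forward in the alphabet (wrapping around), then keep one character in every 3, starting at position 2 (positions 2nd, 5th, 8th, ...).
Applying that to "owhzwmwtu" gives "zzw".

zzw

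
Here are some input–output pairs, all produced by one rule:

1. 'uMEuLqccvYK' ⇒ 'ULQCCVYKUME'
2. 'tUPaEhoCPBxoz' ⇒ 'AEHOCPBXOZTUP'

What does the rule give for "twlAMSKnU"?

Each output is the input with this applied: move the first 3 characters to the end (rotate left by 3), then convert every letter to uppercase.
Applying that to "twlAMSKnU" gives "AMSKNUTWL".

AMSKNUTWL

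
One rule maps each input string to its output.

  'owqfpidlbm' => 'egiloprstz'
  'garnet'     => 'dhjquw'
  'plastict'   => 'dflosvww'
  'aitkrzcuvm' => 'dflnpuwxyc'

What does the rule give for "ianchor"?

dfklqru

Each output is the input with this applied: sort the characters into alphabetical order, then shift every letter 3 places forward in the alphabet (wrapping around).
Applying that to "ianchor" gives "dfklqru".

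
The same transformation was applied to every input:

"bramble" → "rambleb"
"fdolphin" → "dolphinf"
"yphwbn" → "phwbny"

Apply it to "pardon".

ardonp

What's happening: move the first character to the end.
Applying that to "pardon" gives "ardonp".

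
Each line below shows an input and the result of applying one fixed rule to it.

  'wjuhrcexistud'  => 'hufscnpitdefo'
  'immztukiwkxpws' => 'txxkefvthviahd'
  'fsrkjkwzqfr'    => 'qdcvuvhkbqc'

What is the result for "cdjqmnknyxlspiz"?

noubxyvyjiwdatk

The pattern: shift every letter 11 places forward in the alphabet (wrapping around).
"cdjqmnknyxlspiz" → "noubxyvyjiwdatk".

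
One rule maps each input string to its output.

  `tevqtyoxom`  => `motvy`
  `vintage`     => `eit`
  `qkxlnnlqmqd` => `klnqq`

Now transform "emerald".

The pattern: sort the characters into alphabetical order, then keep every other character starting from the second (positions 2nd, 4th, 6th, ...).
Starting from "emerald": after the first operation, "adeelmr"; after the second, "dem".

dem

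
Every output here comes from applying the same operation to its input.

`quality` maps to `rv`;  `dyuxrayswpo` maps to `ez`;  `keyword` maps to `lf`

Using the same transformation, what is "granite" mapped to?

What's happening: shift every letter 1 place forward in the alphabet (wrapping around), then keep only the first 2 characters.
Working it through for "granite": intermediate "hsbojuf", final "hs".

hs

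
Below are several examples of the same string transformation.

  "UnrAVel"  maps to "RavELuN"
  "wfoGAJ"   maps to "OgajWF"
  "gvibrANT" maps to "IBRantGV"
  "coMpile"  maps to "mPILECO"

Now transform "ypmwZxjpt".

MWzXJPTYP

The rule is to flip the case of every letter, then move the first 2 characters to the end (rotate left by 2).
Starting from "ypmwZxjpt": after the first operation, "YPMWzXJPT"; after the second, "MWzXJPTYP".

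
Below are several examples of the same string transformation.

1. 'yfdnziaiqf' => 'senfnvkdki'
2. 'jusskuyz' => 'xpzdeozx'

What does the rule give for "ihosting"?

The rule is to move the first 3 characters to the end (rotate left by 3), then shift every letter 5 places forward in the alphabet (wrapping around).
For "ihosting", step one produces "stingiho"; step two turns that into "xynslnmt".
(Check on "yfdnziaiqf": → "nziaiqfyfd" → "senfnvkdki" ✓)

xynslnmt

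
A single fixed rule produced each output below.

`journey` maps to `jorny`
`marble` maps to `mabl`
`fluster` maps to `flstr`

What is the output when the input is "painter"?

pantr

Each output is the input with this applied: double every character, then keep one character in every 3, starting at position 1 (positions 1st, 4th, 7th, ...).
On "painter": the first step gives "ppaaiinntteerr", and the second then gives "pantr".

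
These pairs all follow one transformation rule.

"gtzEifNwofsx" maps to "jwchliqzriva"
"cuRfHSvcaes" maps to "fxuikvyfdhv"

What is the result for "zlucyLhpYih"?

coxfboksblk

What's happening: shift every letter 3 places forward in the alphabet (wrapping around), then convert every letter to lowercase.
Applying both steps to "zlucyLhpYih": "coxfbOksBlk", then "coxfboksblk".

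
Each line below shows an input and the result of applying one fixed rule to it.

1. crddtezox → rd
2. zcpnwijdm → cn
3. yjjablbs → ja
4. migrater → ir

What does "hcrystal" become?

cy

Rule — keep every other character starting from the second (positions 2nd, 4th, 6th, ...), then delete the last 2 characters.
Applying both steps to "hcrystal": "cytl", then "cy".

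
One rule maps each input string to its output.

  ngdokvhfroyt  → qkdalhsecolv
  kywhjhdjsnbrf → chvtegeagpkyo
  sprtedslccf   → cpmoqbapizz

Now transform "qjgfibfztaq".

The rule is to shift every letter 3 places backward in the alphabet (wrapping around), then move the last character to the front.
Doing the same to "qjgfibfztaq": "nngdcfycwqx".
(Check on "sprtedslccf": → "pmoqbapizzc" → "cpmoqbapizz" ✓)

nngdcfycwqx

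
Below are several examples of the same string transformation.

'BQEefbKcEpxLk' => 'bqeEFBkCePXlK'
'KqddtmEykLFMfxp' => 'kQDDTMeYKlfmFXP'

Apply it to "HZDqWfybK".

The rule is to flip the case of every letter.
On "HZDqWfybK" that produces "hzdQwFYBk".

hzdQwFYBk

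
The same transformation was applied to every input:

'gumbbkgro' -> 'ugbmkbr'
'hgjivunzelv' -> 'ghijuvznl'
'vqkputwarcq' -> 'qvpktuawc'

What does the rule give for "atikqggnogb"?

Each output is the input with this applied: swap each adjacent pair of characters (1↔2, 3↔4, ...), then delete the last 2 characters.
Doing the same to "atikqggnogb": "takigqngg".

takigqngg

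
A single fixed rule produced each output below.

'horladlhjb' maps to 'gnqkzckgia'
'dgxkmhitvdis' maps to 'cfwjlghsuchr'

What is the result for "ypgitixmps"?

xofhshwlor

The transformation: shift every letter 1 place backward in the alphabet (wrapping around).
"ypgitixmps" → "xofhshwlor".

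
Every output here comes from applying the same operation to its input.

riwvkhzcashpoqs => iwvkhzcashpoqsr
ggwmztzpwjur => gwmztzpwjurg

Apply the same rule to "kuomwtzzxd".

What's happening: move the first character to the end.
Doing the same to "kuomwtzzxd": "uomwtzzxdk".

uomwtzzxdk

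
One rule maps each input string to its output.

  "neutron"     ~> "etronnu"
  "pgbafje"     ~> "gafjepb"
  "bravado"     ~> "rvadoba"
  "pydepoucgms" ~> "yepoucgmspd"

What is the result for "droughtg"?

The transformation: move the first 2 characters to the end (rotate left by 2), then swap the first and last characters.
Working it through for "droughtg": intermediate "oughtgdr", final "rughtgdo".

rughtgdo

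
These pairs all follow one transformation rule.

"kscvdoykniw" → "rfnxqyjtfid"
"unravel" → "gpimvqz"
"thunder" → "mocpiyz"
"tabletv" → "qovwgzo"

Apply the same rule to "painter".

mkvdioz

The rule is to move the last character to the front, then shift every letter 5 places backward in the alphabet (wrapping around).
"painter" → "rpainte" → "mkvdioz".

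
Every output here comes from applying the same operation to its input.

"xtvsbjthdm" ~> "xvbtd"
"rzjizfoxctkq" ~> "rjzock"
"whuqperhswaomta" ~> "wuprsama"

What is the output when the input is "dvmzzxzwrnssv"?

dmzzrsv

The pattern: keep every other character starting from the first (positions 1st, 3rd, 5th, ...).
Applying that to "dvmzzxzwrnssv" gives "dmzzrsv".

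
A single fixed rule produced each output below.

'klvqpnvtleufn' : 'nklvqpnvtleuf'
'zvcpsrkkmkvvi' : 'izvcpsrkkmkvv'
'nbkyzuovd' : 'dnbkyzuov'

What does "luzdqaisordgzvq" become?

Each output is the input with this applied: move the last character to the front.
Doing the same to "luzdqaisordgzvq": "qluzdqaisordgzv".

qluzdqaisordgzv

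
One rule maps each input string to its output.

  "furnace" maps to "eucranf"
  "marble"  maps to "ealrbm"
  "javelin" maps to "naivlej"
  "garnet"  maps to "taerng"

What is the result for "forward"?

In each case the input is transformed by: take characters alternately from the front and the back (1st, last, 2nd, 2nd-last, ...), then move the first character to the end.
So "forward" becomes "dorrawf".

dorrawf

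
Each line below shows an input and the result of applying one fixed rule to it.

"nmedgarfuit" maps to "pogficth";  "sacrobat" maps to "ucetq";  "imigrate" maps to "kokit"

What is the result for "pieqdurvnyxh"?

rkgsfwtxp

Each output is the input with this applied: delete the last 3 characters, then shift every letter 2 places forward in the alphabet (wrapping around).
For "pieqdurvnyxh", step one produces "pieqdurvn"; step two turns that into "rkgsfwtxp".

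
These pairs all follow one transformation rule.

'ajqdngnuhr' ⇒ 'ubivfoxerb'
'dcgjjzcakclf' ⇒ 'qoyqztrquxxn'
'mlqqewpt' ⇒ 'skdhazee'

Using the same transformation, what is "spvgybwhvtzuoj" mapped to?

Each output is the input with this applied: swap the front and back halves of the string, then shift every letter 12 places backward in the alphabet (wrapping around).
Applying both steps to "spvgybwhvtzuoj": "hvtzuojspvgybw", then "vjhnicxgdjumpk".

vjhnicxgdjumpk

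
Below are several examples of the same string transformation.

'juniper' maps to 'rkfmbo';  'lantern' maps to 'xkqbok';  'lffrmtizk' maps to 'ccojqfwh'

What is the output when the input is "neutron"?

brqolk

What's happening: delete the first character, then shift every letter 3 places backward in the alphabet (wrapping around).
Applying both steps to "neutron": "eutron", then "brqolk".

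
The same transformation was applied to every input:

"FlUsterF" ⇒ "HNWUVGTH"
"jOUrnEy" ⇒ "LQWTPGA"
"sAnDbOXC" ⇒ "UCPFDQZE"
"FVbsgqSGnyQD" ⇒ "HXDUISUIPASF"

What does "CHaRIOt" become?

The rule is to shift every letter 2 places forward in the alphabet (wrapping around), then convert every letter to uppercase.
"CHaRIOt" → "EJcTKQv" → "EJCTKQV".
(Check on "sAnDbOXC": → "uCpFdQZE" → "UCPFDQZE" ✓)

EJCTKQV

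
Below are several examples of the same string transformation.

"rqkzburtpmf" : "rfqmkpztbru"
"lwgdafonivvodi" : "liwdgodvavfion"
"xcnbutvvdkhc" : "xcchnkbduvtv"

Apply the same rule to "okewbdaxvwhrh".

In each case the input is transformed by: take characters alternately from the front and the back (1st, last, 2nd, 2nd-last, ...).
On "okewbdaxvwhrh" that produces "ohkrehwwbvdxa".

ohkrehwwbvdxa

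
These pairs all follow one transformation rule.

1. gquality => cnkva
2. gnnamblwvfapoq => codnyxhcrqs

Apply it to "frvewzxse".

gybzug

Rule — delete the first 3 characters, then shift every letter 2 places forward in the alphabet (wrapping around).
Applying that to "frvewzxse" gives "gybzug".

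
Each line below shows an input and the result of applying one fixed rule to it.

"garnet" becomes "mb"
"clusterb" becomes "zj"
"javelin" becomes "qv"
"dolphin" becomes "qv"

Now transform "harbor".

Each output is the input with this applied: shift every letter 8 places forward in the alphabet (wrapping around), then keep only the last 2 characters.
On "harbor": the first step gives "pizjwz", and the second then gives "wz".

wz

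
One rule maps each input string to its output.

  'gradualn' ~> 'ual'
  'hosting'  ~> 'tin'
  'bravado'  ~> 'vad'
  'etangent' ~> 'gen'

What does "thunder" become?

The transformation: move the last character to the front, then keep only the last 3 characters.
Working it through for "thunder": intermediate "rthunde", final "nde".

nde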